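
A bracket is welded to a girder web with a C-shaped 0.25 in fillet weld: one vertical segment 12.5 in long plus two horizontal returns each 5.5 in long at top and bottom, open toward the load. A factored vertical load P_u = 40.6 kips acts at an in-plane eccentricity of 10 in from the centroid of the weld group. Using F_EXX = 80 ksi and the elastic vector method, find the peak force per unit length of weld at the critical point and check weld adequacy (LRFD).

f_max ≈ 5.75 kip/in; adequate

Total weld length L_w = 23.5 in. Treat welds as unit-width lines.
Centroid: x̄ = 2×5.5×2.75 / 23.5 = 1.287 in from the vertical weld.
Polar moment about centroid: J = I_x + I_y = [12.5³/12 + 2×5.5×6.25²] + [12.5×1.287² + 2(5.5³/12 + 5.5×1.463²)] = 664.4 in³.
Direct shear f_v = P/L_w = 40.6 / 23.5 = 1.728 kip/in (vertical).
Torsion M = P·e = 40.6 × 10 = 406 kip·in.
Critical point at (x, y) = (4.213, 6.25) from centroid. f_tx = M·y/J = 3.819 kip/in; f_ty = M·x/J = 2.574 kip/in.
Resultant f_max = √[f_tx² + (f_v + f_ty)²] = √[3.819² + (1.728 + 2.574)²] = 5.753 kip/in.
Capacity per unit length: φr_n = 0.75 × 0.6 × 80 × (0.707 × 0.25) = 6.363 kip/in.
5.753 ≤ 6.363 → adequate.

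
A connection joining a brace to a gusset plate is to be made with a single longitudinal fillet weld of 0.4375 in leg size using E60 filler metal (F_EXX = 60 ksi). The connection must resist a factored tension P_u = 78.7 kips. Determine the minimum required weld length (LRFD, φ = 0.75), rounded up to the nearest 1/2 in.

L = 9.5 in

Throat t_e = 0.707 × 0.4375 = 0.3093 in.
φr_n = 0.75 × 0.6 × 60 × 0.3093 = 8.351 kips/in.
L_req = P_u / φr_n = 78.7 / 8.351 = 9.424 in total.
Round up → use L = 9.5 in.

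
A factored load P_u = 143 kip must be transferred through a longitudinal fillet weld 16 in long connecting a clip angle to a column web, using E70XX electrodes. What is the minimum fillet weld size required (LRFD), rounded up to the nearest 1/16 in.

w = 7/16 in

E70XX → F_EXX = 70 ksi.
Total weld length L = 16 in.
Required throat t_e = P_u / (φ × 0.6 F_EXX × L) = 143 / (0.75 × 0.6 × 70 × 16) = 0.2837 in.
Required leg w = t_e / 0.707 = 0.4013 in → use 7/16 in.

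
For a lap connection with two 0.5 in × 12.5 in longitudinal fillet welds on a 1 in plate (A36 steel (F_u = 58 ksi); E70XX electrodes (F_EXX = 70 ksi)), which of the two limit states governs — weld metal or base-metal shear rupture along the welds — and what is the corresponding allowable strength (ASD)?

R_n/Ω ≈ 186 kip (weld metal governs)

t_e = 0.707 × 0.5 = 0.3535 in; L = 25 in.
Weld metal: R_n/Ω = (1/2.0) × 0.6 × 70 × 0.3535 × 25 = 185.6 kip.
Base metal (shear rupture): R_n/Ω = (1/2.0) × 0.6 × 58 × 1 × 25 = 435 kip.
Governing: weld metal.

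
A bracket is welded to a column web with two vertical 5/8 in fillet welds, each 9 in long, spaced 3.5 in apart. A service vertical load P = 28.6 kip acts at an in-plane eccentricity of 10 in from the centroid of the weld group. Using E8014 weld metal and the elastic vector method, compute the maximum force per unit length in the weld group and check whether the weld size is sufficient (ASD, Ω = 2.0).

f_max ≈ 8.52 kip/in; adequate

E80XX → F_EXX = 80 ksi.
Total weld length L_w = 18 in. Treat welds as unit-width lines.
Polar moment about centroid: J = 2[d³/12 + d(b/2)²] = 2[9³/12 + 9×1.75²] = 176.6 in³.
Direct shear f_v = P/L_w = 28.6 / 18 = 1.589 kip/in (vertical).
Torsion M = P·e = 28.6 × 10 = 286 kip·in.
Critical point at (x, y) = (1.75, 4.5) from centroid. f_tx = M·y/J = 7.287 kip/in; f_ty = M·x/J = 2.834 kip/in.
Resultant f_max = √[f_tx² + (f_v + f_ty)²] = √[7.287² + (1.589 + 2.834)²] = 8.524 kip/in.
Capacity per unit length: r_n/Ω = (1/2.0) × 0.6 × 80 × (0.707 × 0.625) = 10.6 kip/in.
8.524 ≤ 10.6 → adequate.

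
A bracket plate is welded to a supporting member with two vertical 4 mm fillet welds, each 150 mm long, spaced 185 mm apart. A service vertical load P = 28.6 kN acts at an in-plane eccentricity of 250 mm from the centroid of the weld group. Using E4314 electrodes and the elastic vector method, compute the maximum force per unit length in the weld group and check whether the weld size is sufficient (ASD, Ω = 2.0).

E43XX → F_EXX = 430 MPa.
Total weld length L_w = 300 mm. Treat welds as unit-width lines.
Polar moment about centroid: J = 2[d³/12 + d(b/2)²] = 2[150³/12 + 150×92.5²] = 3129000 mm³.
Direct shear f_v = P/L_w = 28.6×10³ / 300 = 95.33 N/mm (vertical).
Torsion M = P·e = 28.6×10³ × 250 = 7150000 N·mm.
Critical point at (x, y) = (92.5, 75) from centroid. f_tx = M·y/J = 171.4 N/mm; f_ty = M·x/J = 211.3 N/mm.
Resultant f_max = √[f_tx² + (f_v + f_ty)²] = √[171.4² + (95.33 + 211.3)²] = 351.3 N/mm.
Capacity per unit length: r_n/Ω = (1/2.0) × 0.6 × 430 × (0.707 × 4) = 364.8 N/mm.
351.3 ≤ 364.8 → adequate.

f_max ≈ 351 N/mm; adequate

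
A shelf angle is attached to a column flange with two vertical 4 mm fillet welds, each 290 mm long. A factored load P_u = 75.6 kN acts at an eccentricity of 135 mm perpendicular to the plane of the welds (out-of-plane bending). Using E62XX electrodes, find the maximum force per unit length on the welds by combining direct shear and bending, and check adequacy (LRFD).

E62XX → F_EXX = 620 MPa.
L_w = 2 × 290 = 580 mm; section modulus (unit throat) S = 2 × L²/6 = 28030 mm².
Direct shear f_v = P/L_w = 75.6×10³/580 = 130.3 N/mm.
Moment M = P × e = 75.6×10³ × 135 = 10206000 N·mm; bending f_b = M/S = 364.1 N/mm.
f_max = √(f_v² + f_b²) = √(130.3² + 364.1²) = 386.7 N/mm.
φr_n = 0.75 × 0.6 × 620 × (0.707 × 4) = 789 N/mm → adequate.

f_max ≈ 387 N/mm; adequate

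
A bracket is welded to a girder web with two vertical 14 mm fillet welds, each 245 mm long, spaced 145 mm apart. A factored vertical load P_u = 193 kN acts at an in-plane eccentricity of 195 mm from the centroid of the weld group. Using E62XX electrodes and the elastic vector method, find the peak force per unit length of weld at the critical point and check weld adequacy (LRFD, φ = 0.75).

E62XX → F_EXX = 620 MPa.
Total weld length L_w = 490 mm. Treat welds as unit-width lines.
Polar moment about centroid: J = 2[d³/12 + d(b/2)²] = 2[245³/12 + 245×72.5²] = 5027000 mm³.
Direct shear f_v = P/L_w = 193×10³ / 490 = 393.9 N/mm (vertical).
Torsion M = P·e = 193×10³ × 195 = 37635000 N·mm.
Critical point at (x, y) = (72.5, 122.5) from centroid. f_tx = M·y/J = 917.2 N/mm; f_ty = M·x/J = 542.8 N/mm.
Resultant f_max = √[f_tx² + (f_v + f_ty)²] = √[917.2² + (393.9 + 542.8)²] = 1311 N/mm.
Capacity per unit length: φr_n = 0.75 × 0.6 × 620 × (0.707 × 14) = 2762 N/mm.
1311 ≤ 2762 → adequate.

f_max ≈ 1310 N/mm; adequate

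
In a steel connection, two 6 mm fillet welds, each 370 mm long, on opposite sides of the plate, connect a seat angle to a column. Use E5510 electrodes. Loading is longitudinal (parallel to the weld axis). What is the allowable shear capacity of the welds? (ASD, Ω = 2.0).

R_n/Ω ≈ 518 kN

E55XX → F_EXX = 550 MPa.
Effective throat t_e = 0.707 × 6 = 4.242 mm.
Total length L = 740 mm; A_we = 4.242 × 740 = 3139 mm².
F_nw = 0.6 F_EXX = 0.6 × 550 = 330 MPa.
R_n = 330 × 3139 × 10⁻³ = 1036 kN; R_n/Ω = 1036/2.0 = 517.9 kN.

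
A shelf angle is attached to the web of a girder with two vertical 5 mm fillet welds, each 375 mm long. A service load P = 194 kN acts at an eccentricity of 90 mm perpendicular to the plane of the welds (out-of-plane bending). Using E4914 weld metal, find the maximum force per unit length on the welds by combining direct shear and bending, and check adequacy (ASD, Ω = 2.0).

f_max ≈ 453 N/mm; adequate

E49XX → F_EXX = 490 MPa.
L_w = 2 × 375 = 750 mm; section modulus (unit throat) S = 2 × L²/6 = 46880 mm².
Direct shear f_v = P/L_w = 194×10³/750 = 258.7 N/mm.
Moment M = P × e = 194×10³ × 90 = 17460000 N·mm; bending f_b = M/S = 372.5 N/mm.
f_max = √(f_v² + f_b²) = √(258.7² + 372.5²) = 453.5 N/mm.
r_n/Ω = (1/2.0) × 0.6 × 490 × (0.707 × 5) = 519.6 N/mm → adequate.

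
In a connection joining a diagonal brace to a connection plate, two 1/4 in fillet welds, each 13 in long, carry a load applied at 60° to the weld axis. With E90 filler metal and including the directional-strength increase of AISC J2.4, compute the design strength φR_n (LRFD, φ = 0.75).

φR_n ≈ 261 kips

E90XX → F_EXX = 90 ksi.
t_e = 0.707 × 0.25 = 0.1767 in; A_we = 0.1767 × 26 = 4.595 in².
Directional factor: 1.0 + 0.5 sin^1.5(60°) = 1.403.
F_nw = 0.6 × 90 × 1.403 = 75.76 ksi.
φR_n = 0.75 × 75.76 × 4.595 = 261.1 kips.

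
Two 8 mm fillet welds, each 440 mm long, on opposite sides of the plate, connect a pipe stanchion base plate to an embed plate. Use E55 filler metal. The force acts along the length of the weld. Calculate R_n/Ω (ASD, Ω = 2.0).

E55XX → F_EXX = 550 MPa.
Effective throat t_e = 0.707 × 8 = 5.656 mm.
Total length L = 880 mm; A_we = 5.656 × 880 = 4977 mm².
F_nw = 0.6 F_EXX = 0.6 × 550 = 330 MPa.
R_n = 330 × 4977 × 10⁻³ = 1643 kN; R_n/Ω = 1643/2.0 = 821.3 kN.

R_n/Ω ≈ 821 kN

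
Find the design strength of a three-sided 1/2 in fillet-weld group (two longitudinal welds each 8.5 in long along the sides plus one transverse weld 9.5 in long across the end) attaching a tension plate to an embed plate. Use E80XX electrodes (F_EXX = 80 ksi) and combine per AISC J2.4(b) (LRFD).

t_e = 0.707 × 0.5 = 0.3535 in.
R_nwl = 0.6 × 80 × 0.3535 × 17 = 288.5 kips (longitudinal, 2 welds).
R_nwt = 0.6 × 80 × 0.3535 × 9.5 = 161.2 kips (transverse, base value).
(i) R_nwl + R_nwt = 449.7 kips; (ii) 0.85 R_nwl + 1.5 R_nwt = 487 kips.
R_n = max = 487 kips [governs: (ii)]; φR_n = 365.2 kips.

φR_n ≈ 365 kips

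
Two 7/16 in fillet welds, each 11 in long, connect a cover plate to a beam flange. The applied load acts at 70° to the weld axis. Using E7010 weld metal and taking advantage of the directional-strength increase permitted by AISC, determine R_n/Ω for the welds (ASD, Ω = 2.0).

R_n/Ω ≈ 208 kip

E70XX → F_EXX = 70 ksi.
t_e = 0.707 × 0.4375 = 0.3093 in; A_we = 0.3093 × 22 = 6.805 in².
Directional factor: 1.0 + 0.5 sin^1.5(70°) = 1.455.
F_nw = 0.6 × 70 × 1.455 = 61.13 ksi.
R_n/Ω = (61.13 × 6.805) / 2.0 = 208 kip.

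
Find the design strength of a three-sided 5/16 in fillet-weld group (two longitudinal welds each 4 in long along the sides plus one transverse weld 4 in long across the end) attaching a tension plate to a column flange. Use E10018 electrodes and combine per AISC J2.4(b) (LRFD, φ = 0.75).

E100XX → F_EXX = 100 ksi.
t_e = 0.707 × 0.3125 = 0.2209 in.
R_nwl = 0.6 × 100 × 0.2209 × 8 = 106 kip (longitudinal, 2 welds).
R_nwt = 0.6 × 100 × 0.2209 × 4 = 53.02 kip (transverse, base value).
(i) R_nwl + R_nwt = 159.1 kip; (ii) 0.85 R_nwl + 1.5 R_nwt = 169.7 kip.
R_n = max = 169.7 kip [governs: (ii)]; φR_n = 127.3 kip.

φR_n ≈ 127 kip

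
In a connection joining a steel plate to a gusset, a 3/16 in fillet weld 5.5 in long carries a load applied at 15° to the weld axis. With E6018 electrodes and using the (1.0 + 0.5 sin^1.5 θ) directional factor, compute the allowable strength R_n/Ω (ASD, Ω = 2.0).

E60XX → F_EXX = 60 ksi.
t_e = 0.707 × 0.1875 = 0.1326 in; A_we = 0.1326 × 5.5 = 0.7291 in².
Directional factor: 1.0 + 0.5 sin^1.5(15°) = 1.066.
F_nw = 0.6 × 60 × 1.066 = 38.37 ksi.
R_n/Ω = (38.37 × 0.7291) / 2.0 = 13.99 kips.

R_n/Ω ≈ 14 kips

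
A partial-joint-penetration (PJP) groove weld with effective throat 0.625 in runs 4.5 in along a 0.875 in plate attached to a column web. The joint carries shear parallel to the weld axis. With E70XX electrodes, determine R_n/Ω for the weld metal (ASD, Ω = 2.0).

R_n/Ω ≈ 59.1 kip

E70XX → F_EXX = 70 ksi.
Effective throat (given) t_e = 0.625 in.
A_we = 0.625 × 4.5 = 2.812 in².
F_nw = 0.6 F_EXX = 42 ksi.
R_n/Ω = (42 × 2.812) / 2.0 = 59.06 kip.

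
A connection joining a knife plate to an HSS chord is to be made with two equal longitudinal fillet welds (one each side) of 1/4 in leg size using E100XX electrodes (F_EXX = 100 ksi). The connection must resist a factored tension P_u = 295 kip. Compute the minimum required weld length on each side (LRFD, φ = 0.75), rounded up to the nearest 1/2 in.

Throat t_e = 0.707 × 0.25 = 0.1767 in.
φr_n = 0.75 × 0.6 × 100 × 0.1767 = 7.954 kip/in.
L_req = P_u / φr_n = 295 / 7.954 = 37.09 in total.
Per side: 37.09 / 2 = 18.54 in.
Round up → use L = 19 in on each side.

L = 19 in on each side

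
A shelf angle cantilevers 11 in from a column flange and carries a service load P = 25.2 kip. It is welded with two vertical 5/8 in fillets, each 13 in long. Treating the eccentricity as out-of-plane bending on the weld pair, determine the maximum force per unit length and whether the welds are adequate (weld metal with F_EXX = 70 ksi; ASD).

L_w = 2 × 13 = 26 in; section modulus (unit throat) S = 2 × L²/6 = 56.33 in².
Direct shear f_v = P/L_w = 25.2/26 = 0.9692 kip/in.
Moment M = P × e = 25.2 × 11 = 277.2 kip·in; bending f_b = M/S = 4.921 kip/in.
f_max = √(f_v² + f_b²) = √(0.9692² + 4.921²) = 5.015 kip/in.
r_n/Ω = (1/2.0) × 0.6 × 70 × (0.707 × 0.625) = 9.279 kip/in → adequate.

f_max ≈ 5.02 kip/in; adequate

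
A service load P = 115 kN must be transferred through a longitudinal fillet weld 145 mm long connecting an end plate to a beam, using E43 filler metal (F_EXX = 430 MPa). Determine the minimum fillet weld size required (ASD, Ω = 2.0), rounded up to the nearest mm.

w = 9 mm

Total weld length L = 145 mm.
Required throat t_e = P × Ω / (0.6 F_EXX × L) = 115 × 2.0 / (0.6 × 430 × 145 × 10⁻³) = 6.148 mm.
Required leg w = t_e / 0.707 = 8.696 mm → use 9 mm.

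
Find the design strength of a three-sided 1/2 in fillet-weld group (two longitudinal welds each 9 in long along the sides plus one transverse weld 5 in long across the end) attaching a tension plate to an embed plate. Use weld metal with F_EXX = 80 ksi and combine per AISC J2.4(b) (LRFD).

φR_n ≈ 293 kip

t_e = 0.707 × 0.5 = 0.3535 in.
R_nwl = 0.6 × 80 × 0.3535 × 18 = 305.4 kip (longitudinal, 2 welds).
R_nwt = 0.6 × 80 × 0.3535 × 5 = 84.84 kip (transverse, base value).
(i) R_nwl + R_nwt = 390.3 kip; (ii) 0.85 R_nwl + 1.5 R_nwt = 386.9 kip.
R_n = max = 390.3 kip [governs: (i)]; φR_n = 292.7 kip.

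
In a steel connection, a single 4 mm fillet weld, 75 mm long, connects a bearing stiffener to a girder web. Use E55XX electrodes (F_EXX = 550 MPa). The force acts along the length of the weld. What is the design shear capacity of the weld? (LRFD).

φR_n ≈ 52.5 kN

Effective throat t_e = 0.707 × 4 = 2.828 mm.
Total length L = 75 mm; A_we = 2.828 × 75 = 212.1 mm².
F_nw = 0.6 F_EXX = 0.6 × 550 = 330 MPa.
φR_n = 0.75 × 330 × 212.1 × 10⁻³ = 52.49 kN.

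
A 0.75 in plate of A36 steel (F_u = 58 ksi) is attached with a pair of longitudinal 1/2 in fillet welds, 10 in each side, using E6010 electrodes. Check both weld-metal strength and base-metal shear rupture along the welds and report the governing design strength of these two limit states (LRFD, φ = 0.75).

φR_n ≈ 191 kips (weld metal governs)

E60XX → F_EXX = 60 ksi.
t_e = 0.707 × 0.5 = 0.3535 in; L = 20 in.
Weld metal: φR_n = 0.75 × 0.6 × 60 × 0.3535 × 20 = 190.9 kips.
Base metal (shear rupture): φR_n = 0.75 × 0.6 × 58 × 0.75 × 20 = 391.5 kips.
Governing: weld metal.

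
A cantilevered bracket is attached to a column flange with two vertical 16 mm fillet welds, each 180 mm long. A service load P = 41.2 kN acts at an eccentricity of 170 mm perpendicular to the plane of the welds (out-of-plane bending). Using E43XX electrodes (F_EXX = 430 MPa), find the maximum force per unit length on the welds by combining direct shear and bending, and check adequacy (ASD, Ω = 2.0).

f_max ≈ 659 N/mm; adequate

L_w = 2 × 180 = 360 mm; section modulus (unit throat) S = 2 × L²/6 = 10800 mm².
Direct shear f_v = P/L_w = 41.2×10³/360 = 114.4 N/mm.
Moment M = P × e = 41.2×10³ × 170 = 7004000 N·mm; bending f_b = M/S = 648.5 N/mm.
f_max = √(f_v² + f_b²) = √(114.4² + 648.5²) = 658.5 N/mm.
r_n/Ω = (1/2.0) × 0.6 × 430 × (0.707 × 16) = 1459 N/mm → adequate.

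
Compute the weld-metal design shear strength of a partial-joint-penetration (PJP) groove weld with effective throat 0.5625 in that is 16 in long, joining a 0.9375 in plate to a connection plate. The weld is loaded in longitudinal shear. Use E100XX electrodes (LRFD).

E100XX → F_EXX = 100 ksi.
Effective throat (given) t_e = 0.5625 in.
A_we = 0.5625 × 16 = 9 in².
F_nw = 0.6 F_EXX = 60 ksi.
φR_n = 0.75 × 60 × 9 = 405 kip.

φR_n ≈ 405 kip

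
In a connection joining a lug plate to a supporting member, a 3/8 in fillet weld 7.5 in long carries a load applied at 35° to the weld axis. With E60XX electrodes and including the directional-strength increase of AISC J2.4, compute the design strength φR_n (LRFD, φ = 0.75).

φR_n ≈ 65.3 kip

E60XX → F_EXX = 60 ksi.
t_e = 0.707 × 0.375 = 0.2651 in; A_we = 0.2651 × 7.5 = 1.988 in².
Directional factor: 1.0 + 0.5 sin^1.5(35°) = 1.217.
F_nw = 0.6 × 60 × 1.217 = 43.82 ksi.
φR_n = 0.75 × 43.82 × 1.988 = 65.35 kip.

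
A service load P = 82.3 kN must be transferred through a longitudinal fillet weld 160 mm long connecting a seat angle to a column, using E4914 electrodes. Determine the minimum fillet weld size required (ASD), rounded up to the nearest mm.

w = 5 mm

E49XX → F_EXX = 490 MPa.
Total weld length L = 160 mm.
Required throat t_e = P × Ω / (0.6 F_EXX × L) = 82.3 × 2.0 / (0.6 × 490 × 160 × 10⁻³) = 3.499 mm.
Required leg w = t_e / 0.707 = 4.949 mm → use 5 mm.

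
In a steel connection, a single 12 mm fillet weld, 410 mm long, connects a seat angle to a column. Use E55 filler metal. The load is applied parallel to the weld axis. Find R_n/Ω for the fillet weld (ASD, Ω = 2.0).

E55XX → F_EXX = 550 MPa.
Effective throat t_e = 0.707 × 12 = 8.484 mm.
Total length L = 410 mm; A_we = 8.484 × 410 = 3478 mm².
F_nw = 0.6 F_EXX = 0.6 × 550 = 330 MPa.
R_n = 330 × 3478 × 10⁻³ = 1148 kN; R_n/Ω = 1148/2.0 = 573.9 kN.

R_n/Ω ≈ 574 kN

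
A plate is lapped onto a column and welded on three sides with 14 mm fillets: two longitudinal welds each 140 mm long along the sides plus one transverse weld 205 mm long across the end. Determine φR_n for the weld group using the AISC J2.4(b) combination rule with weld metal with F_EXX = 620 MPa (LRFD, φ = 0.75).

t_e = 0.707 × 14 = 9.898 mm.
R_nwl = 0.6 × 620 × 9.898 × 280 × 10⁻³ = 1031 kN (longitudinal, 2 welds).
R_nwt = 0.6 × 620 × 9.898 × 205 × 10⁻³ = 754.8 kN (transverse, base value).
(i) R_nwl + R_nwt = 1786 kN; (ii) 0.85 R_nwl + 1.5 R_nwt = 2009 kN.
R_n = max = 2009 kN [governs: (ii)]; φR_n = 1506 kN.

φR_n ≈ 1510 kN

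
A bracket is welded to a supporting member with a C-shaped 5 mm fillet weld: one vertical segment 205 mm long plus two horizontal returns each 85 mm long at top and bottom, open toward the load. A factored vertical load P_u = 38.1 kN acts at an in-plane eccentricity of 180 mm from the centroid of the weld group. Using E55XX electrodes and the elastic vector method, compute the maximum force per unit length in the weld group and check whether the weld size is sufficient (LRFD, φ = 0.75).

E55XX → F_EXX = 550 MPa.
Total weld length L_w = 375 mm. Treat welds as unit-width lines.
Centroid: x̄ = 2×85×42.5 / 375 = 19.27 mm from the vertical weld.
Polar moment about centroid: J = I_x + I_y = [205³/12 + 2×85×102.5²] + [205×19.27² + 2(85³/12 + 85×23.23²)] = 2774000 mm³.
Direct shear f_v = P/L_w = 38.1×10³ / 375 = 101.6 N/mm (vertical).
Torsion M = P·e = 38.1×10³ × 180 = 6858000 N·mm.
Critical point at (x, y) = (65.73, 102.5) from centroid. f_tx = M·y/J = 253.4 N/mm; f_ty = M·x/J = 162.5 N/mm.
Resultant f_max = √[f_tx² + (f_v + f_ty)²] = √[253.4² + (101.6 + 162.5)²] = 366 N/mm.
Capacity per unit length: φr_n = 0.75 × 0.6 × 550 × (0.707 × 5) = 874.9 N/mm.
366 ≤ 874.9 → adequate.

f_max ≈ 366 N/mm; adequate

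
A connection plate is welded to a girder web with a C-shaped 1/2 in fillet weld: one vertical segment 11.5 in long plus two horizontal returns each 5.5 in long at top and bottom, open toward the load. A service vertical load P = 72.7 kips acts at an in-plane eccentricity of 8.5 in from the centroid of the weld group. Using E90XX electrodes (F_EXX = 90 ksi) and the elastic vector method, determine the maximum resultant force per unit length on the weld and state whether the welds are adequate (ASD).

Total weld length L_w = 22.5 in. Treat welds as unit-width lines.
Centroid: x̄ = 2×5.5×2.75 / 22.5 = 1.344 in from the vertical weld.
Polar moment about centroid: J = I_x + I_y = [11.5³/12 + 2×5.5×5.75²] + [11.5×1.344² + 2(5.5³/12 + 5.5×1.406²)] = 560.7 in³.
Direct shear f_v = P/L_w = 72.7 / 22.5 = 3.231 kip/in (vertical).
Torsion M = P·e = 72.7 × 8.5 = 617.95 kip·in.
Critical point at (x, y) = (4.156, 5.75) from centroid. f_tx = M·y/J = 6.337 kip/in; f_ty = M·x/J = 4.58 kip/in.
Resultant f_max = √[f_tx² + (f_v + f_ty)²] = √[6.337² + (3.231 + 4.58)²] = 10.06 kip/in.
Capacity per unit length: r_n/Ω = (1/2.0) × 0.6 × 90 × (0.707 × 0.5) = 9.544 kip/in.
10.06 > 9.544 → NOT adequate.

f_max ≈ 10.1 kip/in; NOT adequate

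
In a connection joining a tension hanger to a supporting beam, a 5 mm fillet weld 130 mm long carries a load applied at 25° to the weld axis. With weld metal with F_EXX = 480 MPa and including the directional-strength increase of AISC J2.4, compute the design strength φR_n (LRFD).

φR_n ≈ 113 kN

t_e = 0.707 × 5 = 3.535 mm; A_we = 3.535 × 130 = 459.5 mm².
Directional factor: 1.0 + 0.5 sin^1.5(25°) = 1.137.
F_nw = 0.6 × 480 × 1.137 = 327.6 MPa.
φR_n = 0.75 × 327.6 × 459.5 × 10⁻³ = 112.9 kN.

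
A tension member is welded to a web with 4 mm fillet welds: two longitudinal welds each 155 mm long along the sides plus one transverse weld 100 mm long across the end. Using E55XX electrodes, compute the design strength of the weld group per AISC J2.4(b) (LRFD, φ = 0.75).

E55XX → F_EXX = 550 MPa.
t_e = 0.707 × 4 = 2.828 mm.
R_nwl = 0.6 × 550 × 2.828 × 310 × 10⁻³ = 289.3 kN (longitudinal, 2 welds).
R_nwt = 0.6 × 550 × 2.828 × 100 × 10⁻³ = 93.32 kN (transverse, base value).
(i) R_nwl + R_nwt = 382.6 kN; (ii) 0.85 R_nwl + 1.5 R_nwt = 385.9 kN.
R_n = max = 385.9 kN [governs: (ii)]; φR_n = 289.4 kN.

φR_n ≈ 289 kN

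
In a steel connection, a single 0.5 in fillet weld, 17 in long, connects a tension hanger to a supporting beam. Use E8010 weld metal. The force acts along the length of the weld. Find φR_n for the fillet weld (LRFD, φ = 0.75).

φR_n ≈ 216 kip

E80XX → F_EXX = 80 ksi.
Effective throat t_e = 0.707 × 0.5 = 0.3535 in.
Total length L = 17 in; A_we = 0.3535 × 17 = 6.01 in².
F_nw = 0.6 F_EXX = 0.6 × 80 = 48 ksi.
φR_n = 0.75 × 48 × 6.01 = 216.3 kip.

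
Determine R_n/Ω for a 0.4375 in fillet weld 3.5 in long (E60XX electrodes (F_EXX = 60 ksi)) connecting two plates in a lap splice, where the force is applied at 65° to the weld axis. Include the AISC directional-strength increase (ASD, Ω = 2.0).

t_e = 0.707 × 0.4375 = 0.3093 in; A_we = 0.3093 × 3.5 = 1.083 in².
Directional factor: 1.0 + 0.5 sin^1.5(65°) = 1.431.
F_nw = 0.6 × 60 × 1.431 = 51.53 ksi.
R_n/Ω = (51.53 × 1.083) / 2.0 = 27.89 kips.

R_n/Ω ≈ 27.9 kips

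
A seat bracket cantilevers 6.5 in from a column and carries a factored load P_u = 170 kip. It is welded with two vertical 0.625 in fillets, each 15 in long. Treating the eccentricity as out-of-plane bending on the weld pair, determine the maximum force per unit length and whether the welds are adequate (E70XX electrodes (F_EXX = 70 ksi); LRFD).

L_w = 2 × 15 = 30 in; section modulus (unit throat) S = 2 × L²/6 = 75 in².
Direct shear f_v = P/L_w = 170/30 = 5.667 kip/in.
Moment M = P × e = 170 × 6.5 = 1105 kip·in; bending f_b = M/S = 14.73 kip/in.
f_max = √(f_v² + f_b²) = √(5.667² + 14.73²) = 15.79 kip/in.
φr_n = 0.75 × 0.6 × 70 × (0.707 × 0.625) = 13.92 kip/in → NOT adequate.

f_max ≈ 15.8 kip/in; NOT adequate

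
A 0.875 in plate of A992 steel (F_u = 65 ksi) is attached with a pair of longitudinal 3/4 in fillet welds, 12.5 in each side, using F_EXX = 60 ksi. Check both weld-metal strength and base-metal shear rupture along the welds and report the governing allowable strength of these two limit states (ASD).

R_n/Ω ≈ 239 kips (weld metal governs)

t_e = 0.707 × 0.75 = 0.5302 in; L = 25 in.
Weld metal: R_n/Ω = (1/2.0) × 0.6 × 60 × 0.5302 × 25 = 238.6 kips.
Base metal (shear rupture): R_n/Ω = (1/2.0) × 0.6 × 65 × 0.875 × 25 = 426.6 kips.
Governing: weld metal.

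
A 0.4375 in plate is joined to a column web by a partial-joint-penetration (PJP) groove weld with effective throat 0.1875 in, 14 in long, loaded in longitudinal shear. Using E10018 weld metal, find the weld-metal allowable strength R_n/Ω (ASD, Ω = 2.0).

R_n/Ω ≈ 78.8 kip

E100XX → F_EXX = 100 ksi.
Effective throat (given) t_e = 0.1875 in.
A_we = 0.1875 × 14 = 2.625 in².
F_nw = 0.6 F_EXX = 60 ksi.
R_n/Ω = (60 × 2.625) / 2.0 = 78.75 kip.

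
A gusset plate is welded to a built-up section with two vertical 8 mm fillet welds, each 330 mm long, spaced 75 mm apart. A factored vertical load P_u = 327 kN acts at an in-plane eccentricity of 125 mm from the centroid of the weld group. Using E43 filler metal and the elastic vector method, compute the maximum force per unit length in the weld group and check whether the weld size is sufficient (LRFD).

E43XX → F_EXX = 430 MPa.
Total weld length L_w = 660 mm. Treat welds as unit-width lines.
Polar moment about centroid: J = 2[d³/12 + d(b/2)²] = 2[330³/12 + 330×37.5²] = 6918000 mm³.
Direct shear f_v = P/L_w = 327×10³ / 660 = 495.5 N/mm (vertical).
Torsion M = P·e = 327×10³ × 125 = 40875000 N·mm.
Critical point at (x, y) = (37.5, 165) from centroid. f_tx = M·y/J = 975 N/mm; f_ty = M·x/J = 221.6 N/mm.
Resultant f_max = √[f_tx² + (f_v + f_ty)²] = √[975² + (495.5 + 221.6)²] = 1210 N/mm.
Capacity per unit length: φr_n = 0.75 × 0.6 × 430 × (0.707 × 8) = 1094 N/mm.
1210 > 1094 → NOT adequate.

f_max ≈ 1210 N/mm; NOT adequate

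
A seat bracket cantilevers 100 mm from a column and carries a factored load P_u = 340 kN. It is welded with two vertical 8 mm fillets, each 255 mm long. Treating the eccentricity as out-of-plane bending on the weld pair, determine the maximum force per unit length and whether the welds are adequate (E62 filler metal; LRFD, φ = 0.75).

E62XX → F_EXX = 620 MPa.
L_w = 2 × 255 = 510 mm; section modulus (unit throat) S = 2 × L²/6 = 21680 mm².
Direct shear f_v = P/L_w = 340×10³/510 = 666.7 N/mm.
Moment M = P × e = 340×10³ × 100 = 34000000 N·mm; bending f_b = M/S = 1569 N/mm.
f_max = √(f_v² + f_b²) = √(666.7² + 1569²) = 1704 N/mm.
φr_n = 0.75 × 0.6 × 620 × (0.707 × 8) = 1578 N/mm → NOT adequate.

f_max ≈ 1700 N/mm; NOT adequate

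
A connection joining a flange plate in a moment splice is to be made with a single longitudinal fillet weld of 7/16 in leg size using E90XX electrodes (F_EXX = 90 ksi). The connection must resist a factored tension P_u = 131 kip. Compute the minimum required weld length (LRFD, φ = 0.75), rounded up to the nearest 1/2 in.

L = 10.5 in

Throat t_e = 0.707 × 0.4375 = 0.3093 in.
φr_n = 0.75 × 0.6 × 90 × 0.3093 = 12.53 kip/in.
L_req = P_u / φr_n = 131 / 12.53 = 10.46 in total.
Round up → use L = 10.5 in.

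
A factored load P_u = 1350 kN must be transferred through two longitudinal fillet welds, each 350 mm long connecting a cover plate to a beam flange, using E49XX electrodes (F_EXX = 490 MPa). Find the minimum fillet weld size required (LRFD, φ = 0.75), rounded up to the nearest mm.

w = 13 mm

Total weld length L = 700 mm.
Required throat t_e = P_u / (φ × 0.6 F_EXX × L) = 1350 / (0.75 × 0.6 × 490 × 700 × 10⁻³) = 8.746 mm.
Required leg w = t_e / 0.707 = 12.37 mm → use 13 mm.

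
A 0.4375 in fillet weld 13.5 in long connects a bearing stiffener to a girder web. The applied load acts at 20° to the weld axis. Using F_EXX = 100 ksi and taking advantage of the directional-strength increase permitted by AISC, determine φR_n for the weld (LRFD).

φR_n ≈ 207 kip

t_e = 0.707 × 0.4375 = 0.3093 in; A_we = 0.3093 × 13.5 = 4.176 in².
Directional factor: 1.0 + 0.5 sin^1.5(20°) = 1.1.
F_nw = 0.6 × 100 × 1.1 = 66 ksi.
φR_n = 0.75 × 66 × 4.176 = 206.7 kip.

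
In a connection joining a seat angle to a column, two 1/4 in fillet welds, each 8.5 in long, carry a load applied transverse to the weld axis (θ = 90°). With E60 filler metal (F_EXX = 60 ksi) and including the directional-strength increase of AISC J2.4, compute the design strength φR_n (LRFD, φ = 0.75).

t_e = 0.707 × 0.25 = 0.1767 in; A_we = 0.1767 × 17 = 3.005 in².
Directional factor: 1.0 + 0.5 sin^1.5(90°) = 1.5.
F_nw = 0.6 × 60 × 1.5 = 54 ksi.
φR_n = 0.75 × 54 × 3.005 = 121.7 kip.

φR_n ≈ 122 kip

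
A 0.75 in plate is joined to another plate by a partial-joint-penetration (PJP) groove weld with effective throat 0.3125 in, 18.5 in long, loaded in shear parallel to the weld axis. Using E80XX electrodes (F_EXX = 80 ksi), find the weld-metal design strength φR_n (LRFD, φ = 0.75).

φR_n ≈ 208 kip

Effective throat (given) t_e = 0.3125 in.
A_we = 0.3125 × 18.5 = 5.781 in².
F_nw = 0.6 F_EXX = 48 ksi.
φR_n = 0.75 × 48 × 5.781 = 208.1 kip.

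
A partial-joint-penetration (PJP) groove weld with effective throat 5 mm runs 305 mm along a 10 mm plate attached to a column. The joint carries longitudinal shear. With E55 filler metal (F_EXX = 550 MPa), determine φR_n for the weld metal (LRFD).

Effective throat (given) t_e = 5 mm.
A_we = 5 × 305 = 1525 mm².
F_nw = 0.6 F_EXX = 330 MPa.
φR_n = 0.75 × 330 × 1525 × 10⁻³ = 377.4 kN.

φR_n ≈ 377 kN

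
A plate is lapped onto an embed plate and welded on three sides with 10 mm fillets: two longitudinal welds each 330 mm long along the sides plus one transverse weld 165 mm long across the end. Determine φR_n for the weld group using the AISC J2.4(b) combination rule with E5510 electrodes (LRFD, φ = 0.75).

φR_n ≈ 1440 kN

E55XX → F_EXX = 550 MPa.
t_e = 0.707 × 10 = 7.07 mm.
R_nwl = 0.6 × 550 × 7.07 × 660 × 10⁻³ = 1540 kN (longitudinal, 2 welds).
R_nwt = 0.6 × 550 × 7.07 × 165 × 10⁻³ = 385 kN (transverse, base value).
(i) R_nwl + R_nwt = 1925 kN; (ii) 0.85 R_nwl + 1.5 R_nwt = 1886 kN.
R_n = max = 1925 kN [governs: (i)]; φR_n = 1444 kN.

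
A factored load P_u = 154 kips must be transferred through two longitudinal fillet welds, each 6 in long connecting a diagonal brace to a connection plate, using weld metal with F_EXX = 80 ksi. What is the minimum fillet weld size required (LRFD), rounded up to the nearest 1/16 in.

Total weld length L = 12 in.
Required throat t_e = P_u / (φ × 0.6 F_EXX × L) = 154 / (0.75 × 0.6 × 80 × 12) = 0.3565 in.
Required leg w = t_e / 0.707 = 0.5042 in → use 9/16 in.

w = 9/16 in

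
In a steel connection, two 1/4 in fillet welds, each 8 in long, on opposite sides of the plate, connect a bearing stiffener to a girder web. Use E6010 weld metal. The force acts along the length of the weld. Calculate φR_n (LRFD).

φR_n ≈ 76.4 kips

E60XX → F_EXX = 60 ksi.
Effective throat t_e = 0.707 × 0.25 = 0.1767 in.
Total length L = 16 in; A_we = 0.1767 × 16 = 2.828 in².
F_nw = 0.6 F_EXX = 0.6 × 60 = 36 ksi.
φR_n = 0.75 × 36 × 2.828 = 76.36 kips.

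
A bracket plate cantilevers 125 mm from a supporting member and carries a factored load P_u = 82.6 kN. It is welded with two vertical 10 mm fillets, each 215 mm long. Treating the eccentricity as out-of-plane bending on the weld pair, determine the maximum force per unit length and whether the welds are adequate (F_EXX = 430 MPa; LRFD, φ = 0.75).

f_max ≈ 697 N/mm; adequate

L_w = 2 × 215 = 430 mm; section modulus (unit throat) S = 2 × L²/6 = 15410 mm².
Direct shear f_v = P/L_w = 82.6×10³/430 = 192.1 N/mm.
Moment M = P × e = 82.6×10³ × 125 = 10325000 N·mm; bending f_b = M/S = 670.1 N/mm.
f_max = √(f_v² + f_b²) = √(192.1² + 670.1²) = 697.1 N/mm.
φr_n = 0.75 × 0.6 × 430 × (0.707 × 10) = 1368 N/mm → adequate.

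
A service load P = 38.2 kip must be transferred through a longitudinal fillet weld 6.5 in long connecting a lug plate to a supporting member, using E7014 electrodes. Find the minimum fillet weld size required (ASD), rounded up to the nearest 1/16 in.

E70XX → F_EXX = 70 ksi.
Total weld length L = 6.5 in.
Required throat t_e = P × Ω / (0.6 F_EXX × L) = 38.2 × 2.0 / (0.6 × 70 × 6.5) = 0.2799 in.
Required leg w = t_e / 0.707 = 0.3958 in → use 7/16 in.

w = 7/16 in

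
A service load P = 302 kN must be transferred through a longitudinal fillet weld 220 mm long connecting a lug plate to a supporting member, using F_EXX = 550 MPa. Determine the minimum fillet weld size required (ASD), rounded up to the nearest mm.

w = 12 mm

Total weld length L = 220 mm.
Required throat t_e = P × Ω / (0.6 F_EXX × L) = 302 × 2.0 / (0.6 × 550 × 220 × 10⁻³) = 8.32 mm.
Required leg w = t_e / 0.707 = 11.77 mm → use 12 mm.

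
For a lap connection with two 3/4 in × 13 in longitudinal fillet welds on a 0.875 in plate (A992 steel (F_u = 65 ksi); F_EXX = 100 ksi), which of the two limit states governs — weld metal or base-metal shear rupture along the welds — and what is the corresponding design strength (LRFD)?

t_e = 0.707 × 0.75 = 0.5302 in; L = 26 in.
Weld metal: φR_n = 0.75 × 0.6 × 100 × 0.5302 × 26 = 620.4 kips.
Base metal (shear rupture): φR_n = 0.75 × 0.6 × 65 × 0.875 × 26 = 665.4 kips.
Governing: weld metal.

φR_n ≈ 620 kips (weld metal governs)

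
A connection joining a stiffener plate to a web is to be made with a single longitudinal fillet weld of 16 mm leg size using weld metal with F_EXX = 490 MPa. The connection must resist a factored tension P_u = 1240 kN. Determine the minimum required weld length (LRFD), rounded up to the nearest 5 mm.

Throat t_e = 0.707 × 16 = 11.31 mm.
φr_n = 0.75 × 0.6 × 490 × 11.31 × 10⁻³ = 2.494 kN/mm.
L_req = P_u / φr_n = 1240 / 2.494 = 497.1 mm total.
Round up → use L = 500 mm.

L = 500 mm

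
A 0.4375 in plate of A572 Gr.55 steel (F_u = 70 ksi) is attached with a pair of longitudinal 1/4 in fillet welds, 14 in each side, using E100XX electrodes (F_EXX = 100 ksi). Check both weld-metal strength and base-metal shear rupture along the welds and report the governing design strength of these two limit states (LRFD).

φR_n ≈ 223 kip (weld metal governs)

t_e = 0.707 × 0.25 = 0.1767 in; L = 28 in.
Weld metal: φR_n = 0.75 × 0.6 × 100 × 0.1767 × 28 = 222.7 kip.
Base metal (shear rupture): φR_n = 0.75 × 0.6 × 70 × 0.4375 × 28 = 385.9 kip.
Governing: weld metal.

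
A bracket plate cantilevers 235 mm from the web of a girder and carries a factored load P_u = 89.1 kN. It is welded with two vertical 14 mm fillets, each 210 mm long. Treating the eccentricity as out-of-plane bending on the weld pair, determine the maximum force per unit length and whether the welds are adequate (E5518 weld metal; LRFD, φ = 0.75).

E55XX → F_EXX = 550 MPa.
L_w = 2 × 210 = 420 mm; section modulus (unit throat) S = 2 × L²/6 = 14700 mm².
Direct shear f_v = P/L_w = 89.1×10³/420 = 212.1 N/mm.
Moment M = P × e = 89.1×10³ × 235 = 20938000 N·mm; bending f_b = M/S = 1424 N/mm.
f_max = √(f_v² + f_b²) = √(212.1² + 1424²) = 1440 N/mm.
φr_n = 0.75 × 0.6 × 550 × (0.707 × 14) = 2450 N/mm → adequate.

f_max ≈ 1440 N/mm; adequate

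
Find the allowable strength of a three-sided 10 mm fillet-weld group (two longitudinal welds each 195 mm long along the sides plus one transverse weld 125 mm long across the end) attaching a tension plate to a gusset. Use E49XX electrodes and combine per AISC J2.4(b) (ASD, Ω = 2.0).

E49XX → F_EXX = 490 MPa.
t_e = 0.707 × 10 = 7.07 mm.
R_nwl = 0.6 × 490 × 7.07 × 390 × 10⁻³ = 810.6 kN (longitudinal, 2 welds).
R_nwt = 0.6 × 490 × 7.07 × 125 × 10⁻³ = 259.8 kN (transverse, base value).
(i) R_nwl + R_nwt = 1070 kN; (ii) 0.85 R_nwl + 1.5 R_nwt = 1079 kN.
R_n = max = 1079 kN [governs: (ii)]; R_n/Ω = 539.4 kN.

R_n/Ω ≈ 539 kN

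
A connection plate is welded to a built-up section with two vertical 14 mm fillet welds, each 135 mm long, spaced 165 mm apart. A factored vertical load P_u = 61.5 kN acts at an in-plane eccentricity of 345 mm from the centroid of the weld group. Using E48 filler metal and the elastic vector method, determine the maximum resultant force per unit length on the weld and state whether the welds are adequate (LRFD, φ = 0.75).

E48XX → F_EXX = 480 MPa.
Total weld length L_w = 270 mm. Treat welds as unit-width lines.
Polar moment about centroid: J = 2[d³/12 + d(b/2)²] = 2[135³/12 + 135×82.5²] = 2248000 mm³.
Direct shear f_v = P/L_w = 61.5×10³ / 270 = 227.8 N/mm (vertical).
Torsion M = P·e = 61.5×10³ × 345 = 21218000 N·mm.
Critical point at (x, y) = (82.5, 67.5) from centroid. f_tx = M·y/J = 637.2 N/mm; f_ty = M·x/J = 778.8 N/mm.
Resultant f_max = √[f_tx² + (f_v + f_ty)²] = √[637.2² + (227.8 + 778.8)²] = 1191 N/mm.
Capacity per unit length: φr_n = 0.75 × 0.6 × 480 × (0.707 × 14) = 2138 N/mm.
1191 ≤ 2138 → adequate.

f_max ≈ 1190 N/mm; adequate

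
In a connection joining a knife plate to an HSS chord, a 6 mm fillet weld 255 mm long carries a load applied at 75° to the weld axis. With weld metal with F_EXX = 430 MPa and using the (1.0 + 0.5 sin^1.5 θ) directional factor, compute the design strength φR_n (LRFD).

t_e = 0.707 × 6 = 4.242 mm; A_we = 4.242 × 255 = 1082 mm².
Directional factor: 1.0 + 0.5 sin^1.5(75°) = 1.475.
F_nw = 0.6 × 430 × 1.475 = 380.5 MPa.
φR_n = 0.75 × 380.5 × 1082 × 10⁻³ = 308.7 kN.

φR_n ≈ 309 kN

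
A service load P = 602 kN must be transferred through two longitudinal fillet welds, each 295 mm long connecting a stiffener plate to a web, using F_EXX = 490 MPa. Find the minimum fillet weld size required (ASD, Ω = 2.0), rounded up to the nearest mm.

w = 10 mm

Total weld length L = 590 mm.
Required throat t_e = P × Ω / (0.6 F_EXX × L) = 602 × 2.0 / (0.6 × 490 × 590 × 10⁻³) = 6.941 mm.
Required leg w = t_e / 0.707 = 9.818 mm → use 10 mm.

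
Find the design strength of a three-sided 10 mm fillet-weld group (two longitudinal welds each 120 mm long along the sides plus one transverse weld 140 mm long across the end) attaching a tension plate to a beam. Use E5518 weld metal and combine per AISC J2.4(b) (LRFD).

φR_n ≈ 724 kN

E55XX → F_EXX = 550 MPa.
t_e = 0.707 × 10 = 7.07 mm.
R_nwl = 0.6 × 550 × 7.07 × 240 × 10⁻³ = 559.9 kN (longitudinal, 2 welds).
R_nwt = 0.6 × 550 × 7.07 × 140 × 10⁻³ = 326.6 kN (transverse, base value).
(i) R_nwl + R_nwt = 886.6 kN; (ii) 0.85 R_nwl + 1.5 R_nwt = 965.9 kN.
R_n = max = 965.9 kN [governs: (ii)]; φR_n = 724.4 kN.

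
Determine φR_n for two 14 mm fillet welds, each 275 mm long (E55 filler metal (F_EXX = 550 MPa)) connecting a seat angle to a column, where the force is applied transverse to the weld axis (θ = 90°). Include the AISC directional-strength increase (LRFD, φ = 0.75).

φR_n ≈ 2020 kN

t_e = 0.707 × 14 = 9.898 mm; A_we = 9.898 × 550 = 5444 mm².
Directional factor: 1.0 + 0.5 sin^1.5(90°) = 1.5.
F_nw = 0.6 × 550 × 1.5 = 495 MPa.
φR_n = 0.75 × 495 × 5444 × 10⁻³ = 2021 kN.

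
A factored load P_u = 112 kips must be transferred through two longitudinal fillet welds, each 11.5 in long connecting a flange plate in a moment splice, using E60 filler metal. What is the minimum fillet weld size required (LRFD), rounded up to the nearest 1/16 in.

E60XX → F_EXX = 60 ksi.
Total weld length L = 23 in.
Required throat t_e = P_u / (φ × 0.6 F_EXX × L) = 112 / (0.75 × 0.6 × 60 × 23) = 0.1804 in.
Required leg w = t_e / 0.707 = 0.2551 in → use 5/16 in.

w = 5/16 in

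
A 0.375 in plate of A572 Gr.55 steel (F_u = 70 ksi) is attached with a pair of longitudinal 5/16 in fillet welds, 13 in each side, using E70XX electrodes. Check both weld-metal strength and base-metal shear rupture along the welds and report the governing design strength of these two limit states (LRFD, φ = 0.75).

φR_n ≈ 181 kips (weld metal governs)

E70XX → F_EXX = 70 ksi.
t_e = 0.707 × 0.3125 = 0.2209 in; L = 26 in.
Weld metal: φR_n = 0.75 × 0.6 × 70 × 0.2209 × 26 = 180.9 kips.
Base metal (shear rupture): φR_n = 0.75 × 0.6 × 70 × 0.375 × 26 = 307.1 kips.
Governing: weld metal.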